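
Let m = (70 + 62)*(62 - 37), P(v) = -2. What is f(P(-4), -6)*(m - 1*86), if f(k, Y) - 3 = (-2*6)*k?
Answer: 86778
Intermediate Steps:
m = 3300 (m = 132*25 = 3300)
f(k, Y) = 3 - 12*k (f(k, Y) = 3 + (-2*6)*k = 3 - 12*k)
f(P(-4), -6)*(m - 1*86) = (3 - 12*(-2))*(3300 - 1*86) = (3 + 24)*(3300 - 86) = 27*3214 = 86778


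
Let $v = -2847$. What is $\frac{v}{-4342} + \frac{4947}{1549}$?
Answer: $\frac{1991529}{517366} \approx 3.8494$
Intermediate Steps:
$\frac{v}{-4342} + \frac{4947}{1549} = - \frac{2847}{-4342} + \frac{4947}{1549} = \left(-2847\right) \left(- \frac{1}{4342}\right) + 4947 \cdot \frac{1}{1549} = \frac{219}{334} + \frac{4947}{1549} = \frac{1991529}{517366}$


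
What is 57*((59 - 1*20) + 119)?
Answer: 9006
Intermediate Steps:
57*((59 - 1*20) + 119) = 57*((59 - 20) + 119) = 57*(39 + 119) = 57*158 = 9006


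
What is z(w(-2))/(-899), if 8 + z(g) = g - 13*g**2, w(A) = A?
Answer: 2/29 ≈ 0.068966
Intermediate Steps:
z(g) = -8 + g - 13*g**2 (z(g) = -8 + (g - 13*g**2) = -8 + g - 13*g**2)
z(w(-2))/(-899) = (-8 - 2 - 13*(-2)**2)/(-899) = (-8 - 2 - 13*4)*(-1/899) = (-8 - 2 - 52)*(-1/899) = -62*(-1/899) = 2/29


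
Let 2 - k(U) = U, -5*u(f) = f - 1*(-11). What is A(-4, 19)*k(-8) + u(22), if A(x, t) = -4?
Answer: -233/5 ≈ -46.600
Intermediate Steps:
u(f) = -11/5 - f/5 (u(f) = -(f - 1*(-11))/5 = -(f + 11)/5 = -(11 + f)/5 = -11/5 - f/5)
k(U) = 2 - U
A(-4, 19)*k(-8) + u(22) = -4*(2 - 1*(-8)) + (-11/5 - ⅕*22) = -4*(2 + 8) + (-11/5 - 22/5) = -4*10 - 33/5 = -40 - 33/5 = -233/5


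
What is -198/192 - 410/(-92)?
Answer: 2521/736 ≈ 3.4253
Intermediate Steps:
-198/192 - 410/(-92) = -198*1/192 - 410*(-1/92) = -33/32 + 205/46 = 2521/736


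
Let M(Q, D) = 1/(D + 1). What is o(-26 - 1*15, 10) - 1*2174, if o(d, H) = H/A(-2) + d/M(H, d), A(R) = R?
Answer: -539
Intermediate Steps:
M(Q, D) = 1/(1 + D)
o(d, H) = -H/2 + d*(1 + d) (o(d, H) = H/(-2) + d/(1/(1 + d)) = H*(-1/2) + d*(1 + d) = -H/2 + d*(1 + d))
o(-26 - 1*15, 10) - 1*2174 = ((-26 - 1*15) + (-26 - 1*15)**2 - 1/2*10) - 1*2174 = ((-26 - 15) + (-26 - 15)**2 - 5) - 2174 = (-41 + (-41)**2 - 5) - 2174 = (-41 + 1681 - 5) - 2174 = 1635 - 2174 = -539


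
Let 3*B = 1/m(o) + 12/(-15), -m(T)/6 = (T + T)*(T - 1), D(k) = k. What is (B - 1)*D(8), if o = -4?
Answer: -913/90 ≈ -10.144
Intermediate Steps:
m(T) = -12*T*(-1 + T) (m(T) = -6*(T + T)*(T - 1) = -6*2*T*(-1 + T) = -12*T*(-1 + T))
B = -193/720 (B = (1/(12*(-4)*(1 - 1*(-4))) + 12/(-15))/3 = (1/(12*(-4)*(1 + 4)) + 12*(-1/15))/3 = (1/(12*(-4)*5) - ⅘)/3 = (1/(-240) - ⅘)/3 = (1*(-1/240) - ⅘)/3 = (-1/240 - ⅘)/3 = (⅓)*(-193/240) = -193/720 ≈ -0.26806)
(B - 1)*D(8) = (-193/720 - 1)*8 = -913/720*8 = -913/90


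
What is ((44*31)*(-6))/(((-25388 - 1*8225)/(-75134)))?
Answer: -614896656/33613 ≈ -18293.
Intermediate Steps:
((44*31)*(-6))/(((-25388 - 1*8225)/(-75134))) = (1364*(-6))/(((-25388 - 8225)*(-1/75134))) = -8184/((-33613*(-1/75134))) = -8184/33613/75134 = -8184*75134/33613 = -614896656/33613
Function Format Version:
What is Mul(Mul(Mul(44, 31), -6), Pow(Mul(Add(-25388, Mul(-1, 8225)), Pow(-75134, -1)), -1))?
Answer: Rational(-614896656, 33613) ≈ -18293.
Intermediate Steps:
Mul(Mul(Mul(44, 31), -6), Pow(Mul(Add(-25388, Mul(-1, 8225)), Pow(-75134, -1)), -1)) = Mul(Mul(1364, -6), Pow(Mul(Add(-25388, -8225), Rational(-1, 75134)), -1)) = Mul(-8184, Pow(Mul(-33613, Rational(-1, 75134)), -1)) = Mul(-8184, Pow(Rational(33613, 75134), -1)) = Mul(-8184, Rational(75134, 33613)) = Rational(-614896656, 33613)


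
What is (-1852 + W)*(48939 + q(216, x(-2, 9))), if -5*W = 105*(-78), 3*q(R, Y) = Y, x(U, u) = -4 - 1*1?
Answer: -31417768/3 ≈ -1.0473e+7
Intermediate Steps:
x(U, u) = -5 (x(U, u) = -4 - 1 = -5)
q(R, Y) = Y/3
W = 1638 (W = -21*(-78) = -⅕*(-8190) = 1638)
(-1852 + W)*(48939 + q(216, x(-2, 9))) = (-1852 + 1638)*(48939 + (⅓)*(-5)) = -214*(48939 - 5/3) = -214*146812/3 = -31417768/3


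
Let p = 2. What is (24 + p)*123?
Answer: 3198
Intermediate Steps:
(24 + p)*123 = (24 + 2)*123 = 26*123 = 3198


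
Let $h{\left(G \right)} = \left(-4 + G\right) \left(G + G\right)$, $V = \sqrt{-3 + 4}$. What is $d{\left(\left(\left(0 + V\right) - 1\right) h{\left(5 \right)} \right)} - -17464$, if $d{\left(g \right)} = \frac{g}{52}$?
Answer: $17464$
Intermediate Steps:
$V = 1$ ($V = \sqrt{1} = 1$)
$h{\left(G \right)} = 2 G \left(-4 + G\right)$ ($h{\left(G \right)} = \left(-4 + G\right) 2 G = 2 G \left(-4 + G\right)$)
$d{\left(g \right)} = \frac{g}{52}$ ($d{\left(g \right)} = g \frac{1}{52} = \frac{g}{52}$)
$d{\left(\left(\left(0 + V\right) - 1\right) h{\left(5 \right)} \right)} - -17464 = \frac{\left(\left(0 + 1\right) - 1\right) 2 \cdot 5 \left(-4 + 5\right)}{52} - -17464 = \frac{\left(1 - 1\right) 2 \cdot 5 \cdot 1}{52} + 17464 = \frac{0 \cdot 10}{52} + 17464 = \frac{1}{52} \cdot 0 + 17464 = 0 + 17464 = 17464$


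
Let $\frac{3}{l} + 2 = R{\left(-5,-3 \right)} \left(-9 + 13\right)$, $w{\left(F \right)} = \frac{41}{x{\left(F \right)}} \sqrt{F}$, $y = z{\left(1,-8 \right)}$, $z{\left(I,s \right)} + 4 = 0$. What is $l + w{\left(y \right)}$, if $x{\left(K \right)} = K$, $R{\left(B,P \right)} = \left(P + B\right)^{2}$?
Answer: $\frac{3}{254} - \frac{41 i}{2} \approx 0.011811 - 20.5 i$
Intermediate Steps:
$z{\left(I,s \right)} = -4$ ($z{\left(I,s \right)} = -4 + 0 = -4$)
$y = -4$
$R{\left(B,P \right)} = \left(B + P\right)^{2}$
$w{\left(F \right)} = \frac{41}{\sqrt{F}}$ ($w{\left(F \right)} = \frac{41}{F} \sqrt{F} = \frac{41}{\sqrt{F}}$)
$l = \frac{3}{254}$ ($l = \frac{3}{-2 + \left(-5 - 3\right)^{2} \left(-9 + 13\right)} = \frac{3}{-2 + \left(-8\right)^{2} \cdot 4} = \frac{3}{-2 + 64 \cdot 4} = \frac{3}{-2 + 256} = \frac{3}{254} \approx 0.011811$)
$l + w{\left(y \right)} = \frac{3}{254} + \frac{41}{2 i} = \frac{3}{254} + 41 \left(- \frac{i}{2}\right) = \frac{3}{254} - \frac{41 i}{2}$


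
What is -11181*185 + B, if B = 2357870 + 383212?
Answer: 672597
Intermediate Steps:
B = 2741082
-11181*185 + B = -11181*185 + 2741082 = -2068485 + 2741082 = 672597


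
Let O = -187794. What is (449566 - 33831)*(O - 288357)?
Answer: -197952635985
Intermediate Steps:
(449566 - 33831)*(O - 288357) = (449566 - 33831)*(-187794 - 288357) = 415735*(-476151) = -197952635985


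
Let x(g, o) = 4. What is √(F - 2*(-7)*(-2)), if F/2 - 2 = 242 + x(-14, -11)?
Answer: 6*√13 ≈ 21.633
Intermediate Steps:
F = 496 (F = 4 + 2*(242 + 4) = 4 + 2*246 = 4 + 492 = 496)
√(F - 2*(-7)*(-2)) = √(496 - 2*(-7)*(-2)) = √(496 + 14*(-2)) = √(496 - 28) = √468 = 6*√13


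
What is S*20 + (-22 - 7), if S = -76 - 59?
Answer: -2729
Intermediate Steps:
S = -135
S*20 + (-22 - 7) = -135*20 + (-22 - 7) = -2700 - 29 = -2729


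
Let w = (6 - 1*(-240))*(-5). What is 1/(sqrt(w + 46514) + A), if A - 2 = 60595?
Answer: 60597/3671951125 - 2*sqrt(11321)/3671951125 ≈ 1.6445e-5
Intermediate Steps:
A = 60597 (A = 2 + 60595 = 60597)
w = -1230 (w = (6 + 240)*(-5) = 246*(-5) = -1230)
1/(sqrt(w + 46514) + A) = 1/(sqrt(-1230 + 46514) + 60597) = 1/(sqrt(45284) + 60597) = 1/(2*sqrt(11321) + 60597) = 1/(60597 + 2*sqrt(11321))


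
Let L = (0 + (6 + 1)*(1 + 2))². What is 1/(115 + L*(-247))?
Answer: -1/108812 ≈ -9.1902e-6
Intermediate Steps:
L = 441 (L = (0 + 7*3)² = (0 + 21)² = 21² = 441)
1/(115 + L*(-247)) = 1/(115 + 441*(-247)) = 1/(115 - 108927) = 1/(-108812) = -1/108812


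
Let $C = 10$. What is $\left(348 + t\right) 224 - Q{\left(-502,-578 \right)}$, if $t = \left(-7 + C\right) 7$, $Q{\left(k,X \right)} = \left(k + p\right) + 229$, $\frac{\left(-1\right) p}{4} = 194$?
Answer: $83705$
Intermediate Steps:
$p = -776$ ($p = \left(-4\right) 194 = -776$)
$Q{\left(k,X \right)} = -547 + k$ ($Q{\left(k,X \right)} = \left(k - 776\right) + 229 = \left(-776 + k\right) + 229 = -547 + k$)
$t = 21$ ($t = \left(-7 + 10\right) 7 = 3 \cdot 7 = 21$)
$\left(348 + t\right) 224 - Q{\left(-502,-578 \right)} = \left(348 + 21\right) 224 - \left(-547 - 502\right) = 369 \cdot 224 - -1049 = 82656 + 1049 = 83705$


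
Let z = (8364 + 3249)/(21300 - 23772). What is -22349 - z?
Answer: -18411705/824 ≈ -22344.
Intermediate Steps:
z = -3871/824 (z = 11613/(-2472) = 11613*(-1/2472) = -3871/824 ≈ -4.6978)
-22349 - z = -22349 - 1*(-3871/824) = -22349 + 3871/824 = -18411705/824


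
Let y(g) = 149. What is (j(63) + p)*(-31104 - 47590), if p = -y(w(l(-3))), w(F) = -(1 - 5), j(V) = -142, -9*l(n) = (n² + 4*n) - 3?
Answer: 22899954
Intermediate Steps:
l(n) = ⅓ - 4*n/9 - n²/9 (l(n) = -((n² + 4*n) - 3)/9 = -(-3 + n² + 4*n)/9 = ⅓ - 4*n/9 - n²/9)
w(F) = 4 (w(F) = -1*(-4) = 4)
p = -149 (p = -1*149 = -149)
(j(63) + p)*(-31104 - 47590) = (-142 - 149)*(-31104 - 47590) = -291*(-78694) = 22899954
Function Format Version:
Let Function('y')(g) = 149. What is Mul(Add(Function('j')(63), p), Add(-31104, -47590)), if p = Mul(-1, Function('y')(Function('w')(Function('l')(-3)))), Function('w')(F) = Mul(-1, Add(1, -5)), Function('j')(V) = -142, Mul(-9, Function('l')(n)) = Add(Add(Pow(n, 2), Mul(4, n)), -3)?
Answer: 22899954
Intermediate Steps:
Function('l')(n) = Add(Rational(1, 3), Mul(Rational(-4, 9), n), Mul(Rational(-1, 9), Pow(n, 2))) (Function('l')(n) = Mul(Rational(-1, 9), Add(Add(Pow(n, 2), Mul(4, n)), -3)) = Mul(Rational(-1, 9), Add(-3, Pow(n, 2), Mul(4, n))) = Add(Rational(1, 3), Mul(Rational(-4, 9), n), Mul(Rational(-1, 9), Pow(n, 2))))
Function('w')(F) = 4 (Function('w')(F) = Mul(-1, -4) = 4)
p = -149 (p = Mul(-1, 149) = -149)
Mul(Add(Function('j')(63), p), Add(-31104, -47590)) = Mul(Add(-142, -149), Add(-31104, -47590)) = Mul(-291, -78694) = 22899954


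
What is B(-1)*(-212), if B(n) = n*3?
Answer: 636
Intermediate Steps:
B(n) = 3*n
B(-1)*(-212) = (3*(-1))*(-212) = -3*(-212) = 636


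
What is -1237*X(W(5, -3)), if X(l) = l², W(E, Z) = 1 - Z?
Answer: -19792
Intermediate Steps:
-1237*X(W(5, -3)) = -1237*(1 - 1*(-3))² = -1237*(1 + 3)² = -1237*4² = -1237*16 = -19792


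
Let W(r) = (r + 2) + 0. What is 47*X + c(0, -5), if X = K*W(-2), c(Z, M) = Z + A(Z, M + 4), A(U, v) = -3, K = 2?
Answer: -3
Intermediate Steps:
W(r) = 2 + r (W(r) = (2 + r) + 0 = 2 + r)
c(Z, M) = -3 + Z (c(Z, M) = Z - 3 = -3 + Z)
X = 0 (X = 2*(2 - 2) = 2*0 = 0)
47*X + c(0, -5) = 47*0 + (-3 + 0) = 0 - 3 = -3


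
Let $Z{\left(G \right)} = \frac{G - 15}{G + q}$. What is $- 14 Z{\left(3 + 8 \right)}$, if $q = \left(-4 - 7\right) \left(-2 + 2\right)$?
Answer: $\frac{56}{11} \approx 5.0909$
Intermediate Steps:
$q = 0$ ($q = \left(-11\right) 0 = 0$)
$Z{\left(G \right)} = \frac{-15 + G}{G}$ ($Z{\left(G \right)} = \frac{G - 15}{G + 0} = \frac{-15 + G}{G}$)
$- 14 Z{\left(3 + 8 \right)} = - 14 \frac{-15 + \left(3 + 8\right)}{3 + 8} = - 14 \frac{-15 + 11}{11} = - 14 \cdot \frac{1}{11} \left(-4\right) = \left(-14\right) \left(- \frac{4}{11}\right) = \frac{56}{11}$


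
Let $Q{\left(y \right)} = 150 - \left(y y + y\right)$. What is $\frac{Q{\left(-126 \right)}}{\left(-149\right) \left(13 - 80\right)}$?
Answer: $- \frac{15600}{9983} \approx -1.5627$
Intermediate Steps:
$Q{\left(y \right)} = 150 - y - y^{2}$ ($Q{\left(y \right)} = 150 - \left(y^{2} + y\right) = 150 - \left(y + y^{2}\right) = 150 - y - y^{2}$)
$\frac{Q{\left(-126 \right)}}{\left(-149\right) \left(13 - 80\right)} = \frac{150 - -126 - \left(-126\right)^{2}}{\left(-149\right) \left(13 - 80\right)} = \frac{150 + 126 - 15876}{\left(-149\right) \left(-67\right)} = \frac{150 + 126 - 15876}{9983} = \left(-15600\right) \frac{1}{9983} = - \frac{15600}{9983}$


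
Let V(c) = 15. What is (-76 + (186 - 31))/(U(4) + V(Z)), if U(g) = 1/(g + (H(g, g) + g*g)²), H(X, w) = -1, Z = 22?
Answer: 18091/3436 ≈ 5.2651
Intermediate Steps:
U(g) = 1/(g + (-1 + g²)²) (U(g) = 1/(g + (-1 + g*g)²) = 1/(g + (-1 + g²)²))
(-76 + (186 - 31))/(U(4) + V(Z)) = (-76 + (186 - 31))/(1/(4 + (-1 + 4²)²) + 15) = (-76 + 155)/(1/(4 + (-1 + 16)²) + 15) = 79/(1/(4 + 15²) + 15) = 79/(1/(4 + 225) + 15) = 79/(1/229 + 15) = 79/(3436/229) = 79*(229/3436) = 18091/3436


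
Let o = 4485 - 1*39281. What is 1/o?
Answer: -1/34796 ≈ -2.8739e-5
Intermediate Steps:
o = -34796 (o = 4485 - 39281 = -34796)
1/o = 1/(-34796) = -1/34796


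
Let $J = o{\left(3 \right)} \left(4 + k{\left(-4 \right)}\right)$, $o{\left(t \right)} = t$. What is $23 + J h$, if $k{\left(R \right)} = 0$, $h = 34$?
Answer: $431$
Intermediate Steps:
$J = 12$ ($J = 3 \left(4 + 0\right) = 3 \cdot 4 = 12$)
$23 + J h = 23 + 12 \cdot 34 = 23 + 408 = 431$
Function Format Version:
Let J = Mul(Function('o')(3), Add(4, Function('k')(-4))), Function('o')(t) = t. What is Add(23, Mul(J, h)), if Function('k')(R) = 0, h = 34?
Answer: 431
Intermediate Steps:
J = 12 (J = Mul(3, Add(4, 0)) = Mul(3, 4) = 12)
Add(23, Mul(J, h)) = Add(23, Mul(12, 34)) = Add(23, 408) = 431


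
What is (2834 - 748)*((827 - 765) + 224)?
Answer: 596596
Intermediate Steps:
(2834 - 748)*((827 - 765) + 224) = 2086*(62 + 224) = 2086*286 = 596596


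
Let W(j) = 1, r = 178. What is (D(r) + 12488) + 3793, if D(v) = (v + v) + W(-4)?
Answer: 16638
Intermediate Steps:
D(v) = 1 + 2*v (D(v) = (v + v) + 1 = 2*v + 1 = 1 + 2*v)
(D(r) + 12488) + 3793 = ((1 + 2*178) + 12488) + 3793 = ((1 + 356) + 12488) + 3793 = (357 + 12488) + 3793 = 12845 + 3793 = 16638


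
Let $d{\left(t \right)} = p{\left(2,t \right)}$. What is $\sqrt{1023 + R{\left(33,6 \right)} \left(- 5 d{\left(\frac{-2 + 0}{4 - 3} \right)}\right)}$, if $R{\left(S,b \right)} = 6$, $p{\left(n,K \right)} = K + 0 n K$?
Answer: $19 \sqrt{3} \approx 32.909$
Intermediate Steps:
$p{\left(n,K \right)} = K$ ($p{\left(n,K \right)} = K + 0 K n = K + 0 = K$)
$d{\left(t \right)} = t$
$\sqrt{1023 + R{\left(33,6 \right)} \left(- 5 d{\left(\frac{-2 + 0}{4 - 3} \right)}\right)} = \sqrt{1023 + 6 \left(- 5 \frac{-2 + 0}{4 - 3}\right)} = \sqrt{1023 + 6 \left(- 5 \left(- \frac{2}{1}\right)\right)} = \sqrt{1023 + 6 \left(- 5 \left(\left(-2\right) 1\right)\right)} = \sqrt{1023 + 6 \left(\left(-5\right) \left(-2\right)\right)} = \sqrt{1023 + 6 \cdot 10} = \sqrt{1023 + 60} = \sqrt{1083} = 19 \sqrt{3}$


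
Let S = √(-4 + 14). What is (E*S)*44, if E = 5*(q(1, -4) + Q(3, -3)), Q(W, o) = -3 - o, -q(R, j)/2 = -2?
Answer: 880*√10 ≈ 2782.8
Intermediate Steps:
q(R, j) = 4 (q(R, j) = -2*(-2) = 4)
S = √10 ≈ 3.1623
E = 20 (E = 5*(4 + (-3 - 1*(-3))) = 5*(4 + (-3 + 3)) = 5*(4 + 0) = 5*4 = 20)
(E*S)*44 = (20*√10)*44 = 880*√10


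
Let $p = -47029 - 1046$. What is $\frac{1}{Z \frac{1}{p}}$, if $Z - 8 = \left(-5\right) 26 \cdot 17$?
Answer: $\frac{16025}{734} \approx 21.832$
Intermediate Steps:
$p = -48075$
$Z = -2202$ ($Z = 8 + \left(-5\right) 26 \cdot 17 = 8 - 2210 = -2202$)
$\frac{1}{Z \frac{1}{p}} = \frac{1}{\left(-2202\right) \frac{1}{-48075}} = \frac{1}{\left(-2202\right) \left(- \frac{1}{48075}\right)} = \frac{1}{\frac{734}{16025}} = \frac{16025}{734}$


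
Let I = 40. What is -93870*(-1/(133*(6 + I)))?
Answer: 6705/437 ≈ 15.343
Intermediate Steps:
-93870*(-1/(133*(6 + I))) = -93870*(-1/(133*(6 + 40))) = -93870/(46*(-133)) = -93870/(-6118) = -93870*(-1/6118) = 6705/437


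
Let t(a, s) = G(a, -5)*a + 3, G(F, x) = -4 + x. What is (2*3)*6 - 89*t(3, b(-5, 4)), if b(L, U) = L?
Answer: 2172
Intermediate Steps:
t(a, s) = 3 - 9*a (t(a, s) = (-4 - 5)*a + 3 = -9*a + 3 = 3 - 9*a)
(2*3)*6 - 89*t(3, b(-5, 4)) = (2*3)*6 - 89*(3 - 9*3) = 6*6 - 89*(3 - 27) = 36 - 89*(-24) = 36 + 2136 = 2172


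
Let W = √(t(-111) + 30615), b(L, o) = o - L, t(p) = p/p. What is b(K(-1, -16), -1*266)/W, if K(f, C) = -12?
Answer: -127*√7654/7654 ≈ -1.4516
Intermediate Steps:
t(p) = 1
W = 2*√7654 (W = √(1 + 30615) = √30616 = 2*√7654 ≈ 174.97)
b(K(-1, -16), -1*266)/W = (-1*266 - 1*(-12))/((2*√7654)) = (-266 + 12)*(√7654/15308) = -127*√7654/7654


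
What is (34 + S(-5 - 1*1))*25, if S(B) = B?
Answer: 700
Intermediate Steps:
(34 + S(-5 - 1*1))*25 = (34 + (-5 - 1*1))*25 = (34 + (-5 - 1))*25 = (34 - 6)*25 = 28*25 = 700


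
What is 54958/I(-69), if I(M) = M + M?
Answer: -27479/69 ≈ -398.25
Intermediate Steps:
I(M) = 2*M
54958/I(-69) = 54958/((2*(-69))) = 54958/(-138) = 54958*(-1/138) = -27479/69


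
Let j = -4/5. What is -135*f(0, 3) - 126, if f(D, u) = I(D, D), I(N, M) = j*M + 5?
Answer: -801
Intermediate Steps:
j = -⅘ (j = -4*⅕ = -⅘ ≈ -0.80000)
I(N, M) = 5 - 4*M/5 (I(N, M) = -4*M/5 + 5 = 5 - 4*M/5)
f(D, u) = 5 - 4*D/5
-135*f(0, 3) - 126 = -135*(5 - ⅘*0) - 126 = -135*(5 + 0) - 126 = -135*5 - 126 = -675 - 126 = -801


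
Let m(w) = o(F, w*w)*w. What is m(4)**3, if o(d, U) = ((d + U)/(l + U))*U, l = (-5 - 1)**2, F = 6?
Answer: 43614208/2197 ≈ 19852.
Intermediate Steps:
l = 36 (l = (-6)**2 = 36)
o(d, U) = U*(U + d)/(36 + U) (o(d, U) = ((d + U)/(36 + U))*U = ((U + d)/(36 + U))*U = U*(U + d)/(36 + U))
m(w) = w**3*(6 + w**2)/(36 + w**2) (m(w) = ((w*w)*(w*w + 6)/(36 + w*w))*w = (w**2*(w**2 + 6)/(36 + w**2))*w = (w**2*(6 + w**2)/(36 + w**2))*w = w**3*(6 + w**2)/(36 + w**2))
m(4)**3 = (4**3*(6 + 4**2)/(36 + 4**2))**3 = (64*(6 + 16)/(36 + 16))**3 = (64*22/52)**3 = (64*(1/52)*22)**3 = (352/13)**3 = 43614208/2197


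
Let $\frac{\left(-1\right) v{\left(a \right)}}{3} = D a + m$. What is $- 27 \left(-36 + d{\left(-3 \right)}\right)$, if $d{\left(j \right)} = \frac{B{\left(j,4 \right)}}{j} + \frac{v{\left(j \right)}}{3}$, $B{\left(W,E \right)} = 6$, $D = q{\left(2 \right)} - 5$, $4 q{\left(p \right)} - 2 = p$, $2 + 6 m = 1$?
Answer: $\frac{2691}{2} \approx 1345.5$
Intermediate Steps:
$m = - \frac{1}{6}$ ($m = - \frac{1}{3} + \frac{1}{6} \cdot 1 = - \frac{1}{3} + \frac{1}{6} = - \frac{1}{6} \approx -0.16667$)
$q{\left(p \right)} = \frac{1}{2} + \frac{p}{4}$
$D = -4$ ($D = \left(\frac{1}{2} + \frac{1}{4} \cdot 2\right) - 5 = \left(\frac{1}{2} + \frac{1}{2}\right) - 5 = 1 - 5 = -4$)
$v{\left(a \right)} = \frac{1}{2} + 12 a$ ($v{\left(a \right)} = - 3 \left(- 4 a - \frac{1}{6}\right) = - 3 \left(- \frac{1}{6} - 4 a\right) = \frac{1}{2} + 12 a$)
$d{\left(j \right)} = \frac{1}{6} + 4 j + \frac{6}{j}$ ($d{\left(j \right)} = \frac{6}{j} + \frac{\frac{1}{2} + 12 j}{3} = \frac{6}{j} + \left(\frac{1}{2} + 12 j\right) \frac{1}{3} = \frac{6}{j} + \left(\frac{1}{6} + 4 j\right) = \frac{1}{6} + 4 j + \frac{6}{j}$)
$- 27 \left(-36 + d{\left(-3 \right)}\right) = - 27 \left(-36 + \left(\frac{1}{6} + 4 \left(-3\right) + \frac{6}{-3}\right)\right) = - 27 \left(-36 + \left(\frac{1}{6} - 12 + 6 \left(- \frac{1}{3}\right)\right)\right) = - 27 \left(-36 - \frac{83}{6}\right) = \left(-27\right) \left(- \frac{299}{6}\right) = \frac{2691}{2}$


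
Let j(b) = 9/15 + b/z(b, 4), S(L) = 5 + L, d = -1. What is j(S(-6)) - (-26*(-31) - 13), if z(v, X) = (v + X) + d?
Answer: -7929/10 ≈ -792.90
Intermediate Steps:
z(v, X) = -1 + X + v (z(v, X) = (v + X) - 1 = (X + v) - 1 = -1 + X + v)
j(b) = ⅗ + b/(3 + b) (j(b) = 9/15 + b/(-1 + 4 + b) = 9*(1/15) + b/(3 + b) = ⅗ + b/(3 + b))
j(S(-6)) - (-26*(-31) - 13) = (9 + 8*(5 - 6))/(5*(3 + (5 - 6))) - (-26*(-31) - 13) = (9 + 8*(-1))/(5*(3 - 1)) - (806 - 13) = (⅕)*(9 - 8)/2 - 1*793 = (⅕)*(½)*1 - 793 = ⅒ - 793 = -7929/10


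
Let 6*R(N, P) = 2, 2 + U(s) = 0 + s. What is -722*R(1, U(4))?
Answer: -722/3 ≈ -240.67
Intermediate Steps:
U(s) = -2 + s (U(s) = -2 + (0 + s) = -2 + s)
R(N, P) = ⅓ (R(N, P) = (⅙)*2 = ⅓)
-722*R(1, U(4)) = -722*⅓ = -722/3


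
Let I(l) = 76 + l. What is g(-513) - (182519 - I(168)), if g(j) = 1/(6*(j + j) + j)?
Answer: -1215591976/6669 ≈ -1.8228e+5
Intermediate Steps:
g(j) = 1/(13*j) (g(j) = 1/(6*(2*j) + j) = 1/(12*j + j) = 1/(13*j))
g(-513) - (182519 - I(168)) = (1/13)/(-513) - (182519 - (76 + 168)) = (1/13)*(-1/513) - (182519 - 1*244) = -1/6669 - (182519 - 244) = -1/6669 - 1*182275 = -1/6669 - 182275 = -1215591976/6669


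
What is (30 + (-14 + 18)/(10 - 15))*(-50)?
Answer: -1460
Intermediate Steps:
(30 + (-14 + 18)/(10 - 15))*(-50) = (30 + 4/(-5))*(-50) = (30 + 4*(-1/5))*(-50) = (30 - 4/5)*(-50) = (146/5)*(-50) = -1460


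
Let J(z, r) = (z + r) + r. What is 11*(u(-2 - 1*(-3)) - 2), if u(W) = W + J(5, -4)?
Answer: -44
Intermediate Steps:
J(z, r) = z + 2*r (J(z, r) = (r + z) + r = z + 2*r)
u(W) = -3 + W (u(W) = W + (5 + 2*(-4)) = W + (5 - 8) = W - 3 = -3 + W)
11*(u(-2 - 1*(-3)) - 2) = 11*((-3 + (-2 - 1*(-3))) - 2) = 11*((-3 + (-2 + 3)) - 2) = 11*((-3 + 1) - 2) = 11*(-2 - 2) = 11*(-4) = -44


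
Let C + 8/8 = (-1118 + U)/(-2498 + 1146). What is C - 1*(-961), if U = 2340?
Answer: 49873/52 ≈ 959.10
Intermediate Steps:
C = -99/52 (C = -1 + (-1118 + 2340)/(-2498 + 1146) = -1 + 1222/(-1352) = -1 + 1222*(-1/1352) = -1 - 47/52 = -99/52 ≈ -1.9038)
C - 1*(-961) = -99/52 - 1*(-961) = -99/52 + 961 = 49873/52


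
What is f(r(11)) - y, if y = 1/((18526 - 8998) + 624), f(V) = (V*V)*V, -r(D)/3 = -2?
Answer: 2192831/10152 ≈ 216.00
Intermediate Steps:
r(D) = 6 (r(D) = -3*(-2) = 6)
f(V) = V**3 (f(V) = V**2*V = V**3)
y = 1/10152 (y = 1/(9528 + 624) = 1/10152 ≈ 9.8503e-5)
f(r(11)) - y = 6**3 - 1*1/10152 = 216 - 1/10152 = 2192831/10152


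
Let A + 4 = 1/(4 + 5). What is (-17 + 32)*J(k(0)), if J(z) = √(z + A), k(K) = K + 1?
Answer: 5*I*√26 ≈ 25.495*I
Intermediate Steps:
k(K) = 1 + K
A = -35/9 (A = -4 + 1/(4 + 5) = -4 + 1/9 = -4 + ⅑ = -35/9 ≈ -3.8889)
J(z) = √(-35/9 + z) (J(z) = √(z - 35/9) = √(-35/9 + z))
(-17 + 32)*J(k(0)) = (-17 + 32)*(√(-35 + 9*(1 + 0))/3) = 15*(√(-35 + 9*1)/3) = 15*(√(-35 + 9)/3) = 15*(√(-26)/3) = 15*((I*√26)/3) = 15*(I*√26/3) = 5*I*√26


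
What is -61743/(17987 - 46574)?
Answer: 20581/9529 ≈ 2.1598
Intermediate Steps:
-61743/(17987 - 46574) = -61743/(-28587) = -61743*(-1/28587) = 20581/9529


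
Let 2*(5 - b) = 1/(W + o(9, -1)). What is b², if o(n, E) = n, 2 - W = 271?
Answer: 6765201/270400 ≈ 25.019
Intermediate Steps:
W = -269 (W = 2 - 1*271 = 2 - 271 = -269)
b = 2601/520 (b = 5 - 1/(2*(-269 + 9)) = 5 - ½/(-260) = 5 - ½*(-1/260) = 5 + 1/520 = 2601/520 ≈ 5.0019)
b² = (2601/520)² = 6765201/270400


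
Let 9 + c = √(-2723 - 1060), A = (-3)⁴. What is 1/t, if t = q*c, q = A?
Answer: -1/34776 - I*√3783/312984 ≈ -2.8755e-5 - 0.00019652*I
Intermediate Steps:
A = 81
c = -9 + I*√3783 (c = -9 + √(-2723 - 1060) = -9 + √(-3783) = -9 + I*√3783 ≈ -9.0 + 61.506*I)
q = 81
t = -729 + 81*I*√3783 (t = 81*(-9 + I*√3783) = -729 + 81*I*√3783 ≈ -729.0 + 4982.0*I)
1/t = 1/(-729 + 81*I*√3783)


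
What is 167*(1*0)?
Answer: 0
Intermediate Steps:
167*(1*0) = 167*0 = 0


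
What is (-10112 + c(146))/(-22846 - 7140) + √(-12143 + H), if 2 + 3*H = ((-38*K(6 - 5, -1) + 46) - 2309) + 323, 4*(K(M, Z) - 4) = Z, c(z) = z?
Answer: 453/1363 + I*√462162/6 ≈ 0.33236 + 113.3*I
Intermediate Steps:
K(M, Z) = 4 + Z/4
H = -4169/6 (H = -⅔ + (((-38*(4 + (¼)*(-1)) + 46) - 2309) + 323)/3 = -⅔ + (((-38*(4 - ¼) + 46) - 2309) + 323)/3 = -⅔ + (((-38*15/4 + 46) - 2309) + 323)/3 = -⅔ + (((-285/2 + 46) - 2309) + 323)/3 = -⅔ + ((-193/2 - 2309) + 323)/3 = -⅔ + (-4811/2 + 323)/3 = -⅔ + (⅓)*(-4165/2) = -⅔ - 4165/6 = -4169/6 ≈ -694.83)
(-10112 + c(146))/(-22846 - 7140) + √(-12143 + H) = (-10112 + 146)/(-22846 - 7140) + √(-12143 - 4169/6) = -9966/(-29986) + √(-77027/6) = -9966*(-1/29986) + I*√462162/6 = 453/1363 + I*√462162/6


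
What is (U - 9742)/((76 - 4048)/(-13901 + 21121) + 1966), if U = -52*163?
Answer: -32883490/3547637 ≈ -9.2691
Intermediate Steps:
U = -8476
(U - 9742)/((76 - 4048)/(-13901 + 21121) + 1966) = (-8476 - 9742)/((76 - 4048)/(-13901 + 21121) + 1966) = -18218/(-3972/7220 + 1966) = -18218/(-3972*1/7220 + 1966) = -18218/(-993/1805 + 1966) = -18218/3547637/1805 = -18218*1805/3547637 = -32883490/3547637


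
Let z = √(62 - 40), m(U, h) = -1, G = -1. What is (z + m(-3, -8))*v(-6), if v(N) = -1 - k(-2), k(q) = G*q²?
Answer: -3 + 3*√22 ≈ 11.071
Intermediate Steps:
k(q) = -q²
z = √22 ≈ 4.6904
v(N) = 3 (v(N) = -1 - (-1)*(-2)² = -1 - (-1)*4 = -1 - 1*(-4) = -1 + 4 = 3)
(z + m(-3, -8))*v(-6) = (√22 - 1)*3 = (-1 + √22)*3 = -3 + 3*√22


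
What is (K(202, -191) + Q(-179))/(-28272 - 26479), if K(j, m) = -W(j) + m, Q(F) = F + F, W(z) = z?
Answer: 751/54751 ≈ 0.013717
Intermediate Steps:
Q(F) = 2*F
K(j, m) = m - j (K(j, m) = -j + m = m - j)
(K(202, -191) + Q(-179))/(-28272 - 26479) = ((-191 - 1*202) + 2*(-179))/(-28272 - 26479) = ((-191 - 202) - 358)/(-54751) = (-393 - 358)*(-1/54751) = -751*(-1/54751) = 751/54751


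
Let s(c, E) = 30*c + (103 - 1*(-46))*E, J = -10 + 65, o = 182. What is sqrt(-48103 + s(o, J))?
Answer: 4*I*sqrt(2153) ≈ 185.6*I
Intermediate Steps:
J = 55
s(c, E) = 30*c + 149*E (s(c, E) = 30*c + (103 + 46)*E = 30*c + 149*E)
sqrt(-48103 + s(o, J)) = sqrt(-48103 + (30*182 + 149*55)) = sqrt(-48103 + (5460 + 8195)) = sqrt(-48103 + 13655) = sqrt(-34448) = 4*I*sqrt(2153)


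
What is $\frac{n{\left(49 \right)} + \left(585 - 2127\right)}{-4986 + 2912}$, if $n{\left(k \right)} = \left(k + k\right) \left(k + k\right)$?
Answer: $- \frac{4031}{1037} \approx -3.8872$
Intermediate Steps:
$n{\left(k \right)} = 4 k^{2}$ ($n{\left(k \right)} = 2 k 2 k = 4 k^{2}$)
$\frac{n{\left(49 \right)} + \left(585 - 2127\right)}{-4986 + 2912} = \frac{4 \cdot 49^{2} + \left(585 - 2127\right)}{-4986 + 2912} = \frac{4 \cdot 2401 - 1542}{-2074} = \left(9604 - 1542\right) \left(- \frac{1}{2074}\right) = 8062 \left(- \frac{1}{2074}\right) = - \frac{4031}{1037}$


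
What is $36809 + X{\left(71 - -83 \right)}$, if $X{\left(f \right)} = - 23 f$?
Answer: $33267$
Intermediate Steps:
$36809 + X{\left(71 - -83 \right)} = 36809 - 23 \left(71 - -83\right) = 36809 - 23 \left(71 + 83\right) = 36809 - 3542 = 33267$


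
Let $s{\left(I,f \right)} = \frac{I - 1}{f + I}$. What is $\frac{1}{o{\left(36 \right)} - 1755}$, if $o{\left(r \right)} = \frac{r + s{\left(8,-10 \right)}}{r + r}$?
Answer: $- \frac{144}{252655} \approx -0.00056995$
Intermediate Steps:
$s{\left(I,f \right)} = \frac{-1 + I}{I + f}$
$o{\left(r \right)} = \frac{- \frac{7}{2} + r}{2 r}$ ($o{\left(r \right)} = \frac{r + \frac{-1 + 8}{8 - 10}}{r + r} = \frac{r + \frac{1}{-2} \cdot 7}{2 r} = \left(r - \frac{7}{2}\right) \frac{1}{2 r} = \left(- \frac{7}{2} + r\right) \frac{1}{2 r} = \frac{- \frac{7}{2} + r}{2 r}$)
$\frac{1}{o{\left(36 \right)} - 1755} = \frac{1}{\frac{-7 + 2 \cdot 36}{4 \cdot 36} - 1755} = \frac{1}{\frac{1}{4} \cdot \frac{1}{36} \left(-7 + 72\right) - 1755} = \frac{1}{\frac{1}{4} \cdot \frac{1}{36} \cdot 65 - 1755} = \frac{1}{\frac{65}{144} - 1755} = \frac{1}{- \frac{252655}{144}} = - \frac{144}{252655}$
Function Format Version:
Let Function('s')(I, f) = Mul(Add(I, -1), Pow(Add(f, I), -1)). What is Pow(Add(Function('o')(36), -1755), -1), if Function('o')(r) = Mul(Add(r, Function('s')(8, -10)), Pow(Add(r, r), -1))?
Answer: Rational(-144, 252655) ≈ -0.00056995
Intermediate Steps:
Function('s')(I, f) = Mul(Pow(Add(I, f), -1), Add(-1, I)) (Function('s')(I, f) = Mul(Add(-1, I), Pow(Add(I, f), -1)) = Mul(Pow(Add(I, f), -1), Add(-1, I)))
Function('o')(r) = Mul(Rational(1, 2), Pow(r, -1), Add(Rational(-7, 2), r)) (Function('o')(r) = Mul(Add(r, Mul(Pow(Add(8, -10), -1), Add(-1, 8))), Pow(Add(r, r), -1)) = Mul(Add(r, Mul(Pow(-2, -1), 7)), Pow(Mul(2, r), -1)) = Mul(Add(r, Mul(Rational(-1, 2), 7)), Mul(Rational(1, 2), Pow(r, -1))) = Mul(Add(r, Rational(-7, 2)), Mul(Rational(1, 2), Pow(r, -1))) = Mul(Add(Rational(-7, 2), r), Mul(Rational(1, 2), Pow(r, -1))) = Mul(Rational(1, 2), Pow(r, -1), Add(Rational(-7, 2), r)))
Pow(Add(Function('o')(36), -1755), -1) = Pow(Add(Mul(Rational(1, 4), Pow(36, -1), Add(-7, Mul(2, 36))), -1755), -1) = Pow(Add(Mul(Rational(1, 4), Rational(1, 36), Add(-7, 72)), -1755), -1) = Pow(Add(Mul(Rational(1, 4), Rational(1, 36), 65), -1755), -1) = Pow(Add(Rational(65, 144), -1755), -1) = Pow(Rational(-252655, 144), -1) = Rational(-144, 252655)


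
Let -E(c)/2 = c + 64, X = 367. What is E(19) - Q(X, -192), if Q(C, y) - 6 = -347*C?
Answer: 127177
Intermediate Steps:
Q(C, y) = 6 - 347*C
E(c) = -128 - 2*c (E(c) = -2*(c + 64) = -2*(64 + c) = -128 - 2*c)
E(19) - Q(X, -192) = (-128 - 2*19) - (6 - 347*367) = (-128 - 38) - (6 - 127349) = -166 - 1*(-127343) = -166 + 127343 = 127177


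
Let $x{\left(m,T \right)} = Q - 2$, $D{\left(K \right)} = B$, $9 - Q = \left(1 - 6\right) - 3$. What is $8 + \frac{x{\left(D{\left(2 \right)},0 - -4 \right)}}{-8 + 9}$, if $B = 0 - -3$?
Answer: $23$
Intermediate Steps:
$Q = 17$ ($Q = 9 - \left(\left(1 - 6\right) - 3\right) = 9 - \left(-5 - 3\right) = 9 - -8 = 9 + 8 = 17$)
$B = 3$ ($B = 0 + 3 = 3$)
$D{\left(K \right)} = 3$
$x{\left(m,T \right)} = 15$ ($x{\left(m,T \right)} = 17 - 2 = 15$)
$8 + \frac{x{\left(D{\left(2 \right)},0 - -4 \right)}}{-8 + 9} = 8 + \frac{1}{-8 + 9} \cdot 15 = 8 + 1^{-1} \cdot 15 = 8 + 1 \cdot 15 = 8 + 15 = 23$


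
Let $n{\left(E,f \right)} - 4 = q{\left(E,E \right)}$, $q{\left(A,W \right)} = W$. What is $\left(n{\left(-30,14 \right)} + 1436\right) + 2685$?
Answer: $4095$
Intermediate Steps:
$n{\left(E,f \right)} = 4 + E$
$\left(n{\left(-30,14 \right)} + 1436\right) + 2685 = \left(\left(4 - 30\right) + 1436\right) + 2685 = \left(-26 + 1436\right) + 2685 = 1410 + 2685 = 4095$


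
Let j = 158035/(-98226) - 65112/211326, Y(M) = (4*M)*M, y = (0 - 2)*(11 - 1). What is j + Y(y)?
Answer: 5528756614313/3459617946 ≈ 1598.1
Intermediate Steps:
y = -20 (y = -2*10 = -20)
Y(M) = 4*M²
j = -6632099287/3459617946 (j = 158035*(-1/98226) - 65112*1/211326 = -158035/98226 - 10852/35221 = -6632099287/3459617946 ≈ -1.9170)
j + Y(y) = -6632099287/3459617946 + 4*(-20)² = -6632099287/3459617946 + 4*400 = -6632099287/3459617946 + 1600 = 5528756614313/3459617946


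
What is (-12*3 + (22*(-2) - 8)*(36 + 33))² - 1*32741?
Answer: 13100635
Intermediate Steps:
(-12*3 + (22*(-2) - 8)*(36 + 33))² - 1*32741 = (-36 + (-44 - 8)*69)² - 32741 = (-36 - 52*69)² - 32741 = (-36 - 3588)² - 32741 = (-3624)² - 32741 = 13133376 - 32741 = 13100635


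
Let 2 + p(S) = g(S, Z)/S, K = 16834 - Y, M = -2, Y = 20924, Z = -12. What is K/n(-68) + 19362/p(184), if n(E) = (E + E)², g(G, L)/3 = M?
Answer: -969051871/101728 ≈ -9525.9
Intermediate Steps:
K = -4090 (K = 16834 - 1*20924 = 16834 - 20924 = -4090)
g(G, L) = -6 (g(G, L) = 3*(-2) = -6)
n(E) = 4*E² (n(E) = (2*E)² = 4*E²)
p(S) = -2 - 6/S
K/n(-68) + 19362/p(184) = -4090/(4*(-68)²) + 19362/(-2 - 6/184) = -4090/(4*4624) + 19362/(-2 - 6*1/184) = -4090/18496 + 19362/(-2 - 3/92) = -4090*1/18496 + 19362/(-187/92) = -2045/9248 + 19362*(-92/187) = -2045/9248 - 1781304/187 = -969051871/101728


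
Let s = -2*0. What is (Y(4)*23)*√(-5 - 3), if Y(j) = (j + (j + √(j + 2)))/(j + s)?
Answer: 23*I*(√3 + 4*√2) ≈ 169.94*I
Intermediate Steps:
s = 0
Y(j) = (√(2 + j) + 2*j)/j (Y(j) = (j + (j + √(j + 2)))/(j + 0) = (j + (j + √(2 + j)))/j = (√(2 + j) + 2*j)/j)
(Y(4)*23)*√(-5 - 3) = ((2 + √(2 + 4)/4)*23)*√(-5 - 3) = ((2 + √6/4)*23)*√(-8) = (46 + 23*√6/4)*(2*I*√2) = 2*I*√2*(46 + 23*√6/4)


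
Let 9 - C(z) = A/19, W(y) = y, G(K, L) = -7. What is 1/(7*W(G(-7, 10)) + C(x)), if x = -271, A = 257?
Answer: -19/1017 ≈ -0.018682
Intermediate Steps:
C(z) = -86/19 (C(z) = 9 - 257/19 = -86/19)
1/(7*W(G(-7, 10)) + C(x)) = 1/(7*(-7) - 86/19) = 1/(-49 - 86/19) = 1/(-1017/19) = -19/1017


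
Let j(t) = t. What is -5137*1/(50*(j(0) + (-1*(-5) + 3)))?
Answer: -5137/400 ≈ -12.842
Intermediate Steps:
-5137*1/(50*(j(0) + (-1*(-5) + 3))) = -5137*1/(50*(0 + (-1*(-5) + 3))) = -5137*1/(50*(0 + (5 + 3))) = -5137*1/(50*(0 + 8)) = -5137/(8*50) = -5137/400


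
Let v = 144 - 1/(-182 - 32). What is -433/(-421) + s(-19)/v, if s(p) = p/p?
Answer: 13433855/12973957 ≈ 1.0354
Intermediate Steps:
s(p) = 1
v = 30817/214 (v = 144 - 1/(-214) = 144 - 1*(-1/214) = 144 + 1/214 = 30817/214 ≈ 144.00)
-433/(-421) + s(-19)/v = -433/(-421) + 1/(30817/214) = -433*(-1/421) + 1*(214/30817) = 433/421 + 214/30817 = 13433855/12973957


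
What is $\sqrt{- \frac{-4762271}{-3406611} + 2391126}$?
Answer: $\frac{\sqrt{27748997432829407865}}{3406611} \approx 1546.3$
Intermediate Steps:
$\sqrt{- \frac{-4762271}{-3406611} + 2391126} = \sqrt{- \frac{\left(-4762271\right) \left(-1\right)}{3406611} + 2391126} = \sqrt{\left(-1\right) \frac{4762271}{3406611} + 2391126} = \sqrt{- \frac{4762271}{3406611} + 2391126} = \sqrt{\frac{8145631371715}{3406611}} = \frac{\sqrt{27748997432829407865}}{3406611}$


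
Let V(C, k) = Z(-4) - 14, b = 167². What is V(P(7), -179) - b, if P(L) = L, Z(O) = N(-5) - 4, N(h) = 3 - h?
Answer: -27899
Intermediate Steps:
b = 27889
Z(O) = 4 (Z(O) = (3 - 1*(-5)) - 4 = (3 + 5) - 4 = 8 - 4 = 4)
V(C, k) = -10 (V(C, k) = 4 - 14 = -10)
V(P(7), -179) - b = -10 - 1*27889 = -10 - 27889 = -27899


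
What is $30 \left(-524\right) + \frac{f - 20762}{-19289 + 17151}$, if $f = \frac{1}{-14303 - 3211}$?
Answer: $- \frac{588270705371}{37444932} \approx -15710.0$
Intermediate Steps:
$f = - \frac{1}{17514}$ ($f = \frac{1}{-17514} = - \frac{1}{17514} \approx -5.7097 \cdot 10^{-5}$)
$30 \left(-524\right) + \frac{f - 20762}{-19289 + 17151} = 30 \left(-524\right) + \frac{- \frac{1}{17514} - 20762}{-19289 + 17151} = -15720 - \frac{363625669}{17514 \left(-2138\right)} = -15720 - - \frac{363625669}{37444932} = -15720 + \frac{363625669}{37444932} = - \frac{588270705371}{37444932}$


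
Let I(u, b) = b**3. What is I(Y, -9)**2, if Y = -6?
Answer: 531441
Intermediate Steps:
I(Y, -9)**2 = ((-9)**3)**2 = (-729)**2 = 531441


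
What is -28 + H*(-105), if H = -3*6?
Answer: 1862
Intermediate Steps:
H = -18
-28 + H*(-105) = -28 - 18*(-105) = -28 + 1890 = 1862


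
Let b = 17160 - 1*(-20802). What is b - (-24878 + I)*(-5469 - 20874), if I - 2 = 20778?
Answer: -107915652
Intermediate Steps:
I = 20780 (I = 2 + 20778 = 20780)
b = 37962 (b = 17160 + 20802 = 37962)
b - (-24878 + I)*(-5469 - 20874) = 37962 - (-24878 + 20780)*(-5469 - 20874) = 37962 - (-4098)*(-26343) = 37962 - 1*107953614 = 37962 - 107953614 = -107915652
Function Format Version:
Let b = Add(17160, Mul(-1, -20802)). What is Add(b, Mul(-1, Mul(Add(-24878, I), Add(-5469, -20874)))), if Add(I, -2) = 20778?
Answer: -107915652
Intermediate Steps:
I = 20780 (I = Add(2, 20778) = 20780)
b = 37962 (b = Add(17160, 20802) = 37962)
Add(b, Mul(-1, Mul(Add(-24878, I), Add(-5469, -20874)))) = Add(37962, Mul(-1, Mul(Add(-24878, 20780), Add(-5469, -20874)))) = Add(37962, Mul(-1, Mul(-4098, -26343))) = Add(37962, Mul(-1, 107953614)) = Add(37962, -107953614) = -107915652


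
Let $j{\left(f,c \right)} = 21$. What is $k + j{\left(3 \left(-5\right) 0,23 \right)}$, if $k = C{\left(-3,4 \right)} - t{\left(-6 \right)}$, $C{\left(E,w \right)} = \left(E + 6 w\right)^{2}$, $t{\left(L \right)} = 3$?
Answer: $459$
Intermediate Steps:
$k = 438$ ($k = \left(-3 + 6 \cdot 4\right)^{2} - 3 = \left(-3 + 24\right)^{2} - 3 = 21^{2} - 3 = 441 - 3 = 438$)
$k + j{\left(3 \left(-5\right) 0,23 \right)} = 438 + 21 = 459$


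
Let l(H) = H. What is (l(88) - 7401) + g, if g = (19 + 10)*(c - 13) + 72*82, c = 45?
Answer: -481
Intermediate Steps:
g = 6832 (g = (19 + 10)*(45 - 13) + 72*82 = 29*32 + 5904 = 928 + 5904 = 6832)
(l(88) - 7401) + g = (88 - 7401) + 6832 = -7313 + 6832 = -481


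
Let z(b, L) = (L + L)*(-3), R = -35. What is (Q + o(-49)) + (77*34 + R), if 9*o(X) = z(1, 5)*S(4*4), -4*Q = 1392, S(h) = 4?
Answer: 6665/3 ≈ 2221.7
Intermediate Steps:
z(b, L) = -6*L (z(b, L) = (2*L)*(-3) = -6*L)
Q = -348 (Q = -¼*1392 = -348)
o(X) = -40/3 (o(X) = (-6*5*4)/9 = (-30*4)/9 = (⅑)*(-120) = -40/3)
(Q + o(-49)) + (77*34 + R) = (-348 - 40/3) + (77*34 - 35) = -1084/3 + (2618 - 35) = -1084/3 + 2583 = 6665/3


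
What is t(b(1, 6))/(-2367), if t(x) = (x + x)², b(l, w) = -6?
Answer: -16/263 ≈ -0.060836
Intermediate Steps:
t(x) = 4*x² (t(x) = (2*x)² = 4*x²)
t(b(1, 6))/(-2367) = (4*(-6)²)/(-2367) = (4*36)*(-1/2367) = 144*(-1/2367) = -16/263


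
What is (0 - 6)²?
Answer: 36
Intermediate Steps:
(0 - 6)² = (-6)² = 36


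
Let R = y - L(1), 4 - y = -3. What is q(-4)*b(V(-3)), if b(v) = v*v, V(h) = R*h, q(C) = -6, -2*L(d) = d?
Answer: -6075/2 ≈ -3037.5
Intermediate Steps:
y = 7 (y = 4 - 1*(-3) = 4 + 3 = 7)
L(d) = -d/2
R = 15/2 (R = 7 - (-1)/2 = 7 - 1*(-1/2) = 7 + 1/2 = 15/2 ≈ 7.5000)
V(h) = 15*h/2
b(v) = v**2
q(-4)*b(V(-3)) = -6*((15/2)*(-3))**2 = -6*(-45/2)**2 = -6*2025/4 = -6075/2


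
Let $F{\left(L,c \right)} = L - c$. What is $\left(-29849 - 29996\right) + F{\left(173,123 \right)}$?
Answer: $-59795$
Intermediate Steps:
$\left(-29849 - 29996\right) + F{\left(173,123 \right)} = \left(-29849 - 29996\right) + \left(173 - 123\right) = -59845 + \left(173 - 123\right) = -59845 + 50 = -59795$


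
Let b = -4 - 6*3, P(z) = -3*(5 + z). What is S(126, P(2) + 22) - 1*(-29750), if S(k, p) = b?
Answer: 29728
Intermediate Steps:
P(z) = -15 - 3*z
b = -22 (b = -4 - 18 = -22)
S(k, p) = -22
S(126, P(2) + 22) - 1*(-29750) = -22 - 1*(-29750) = -22 + 29750 = 29728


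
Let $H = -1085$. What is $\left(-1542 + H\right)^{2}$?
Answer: $6901129$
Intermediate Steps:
$\left(-1542 + H\right)^{2} = \left(-1542 - 1085\right)^{2} = \left(-2627\right)^{2} = 6901129$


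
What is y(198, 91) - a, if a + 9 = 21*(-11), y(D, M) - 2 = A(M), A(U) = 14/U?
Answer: 3148/13 ≈ 242.15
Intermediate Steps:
y(D, M) = 2 + 14/M
a = -240 (a = -9 + 21*(-11) = -9 - 231 = -240)
y(198, 91) - a = (2 + 14/91) - 1*(-240) = (2 + 14*(1/91)) + 240 = (2 + 2/13) + 240 = 28/13 + 240 = 3148/13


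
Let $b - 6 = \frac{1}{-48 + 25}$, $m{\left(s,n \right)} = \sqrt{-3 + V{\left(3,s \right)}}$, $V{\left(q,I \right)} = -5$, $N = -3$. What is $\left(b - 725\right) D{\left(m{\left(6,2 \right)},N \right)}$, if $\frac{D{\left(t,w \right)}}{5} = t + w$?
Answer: $\frac{248070}{23} - \frac{165380 i \sqrt{2}}{23} \approx 10786.0 - 10169.0 i$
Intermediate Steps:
$m{\left(s,n \right)} = 2 i \sqrt{2}$ ($m{\left(s,n \right)} = \sqrt{-3 - 5} = \sqrt{-8} = 2 i \sqrt{2}$)
$b = \frac{137}{23}$ ($b = 6 + \frac{1}{-48 + 25} = 6 + \frac{1}{-23} = 6 - \frac{1}{23} = \frac{137}{23} \approx 5.9565$)
$D{\left(t,w \right)} = 5 t + 5 w$ ($D{\left(t,w \right)} = 5 \left(t + w\right) = 5 t + 5 w$)
$\left(b - 725\right) D{\left(m{\left(6,2 \right)},N \right)} = \left(\frac{137}{23} - 725\right) \left(5 \cdot 2 i \sqrt{2} + 5 \left(-3\right)\right) = \left(\frac{137}{23} - 725\right) \left(10 i \sqrt{2} - 15\right) = - \frac{16538 \left(-15 + 10 i \sqrt{2}\right)}{23} = \frac{248070}{23} - \frac{165380 i \sqrt{2}}{23}$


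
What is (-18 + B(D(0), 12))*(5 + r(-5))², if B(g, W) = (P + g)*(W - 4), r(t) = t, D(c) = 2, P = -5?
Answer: 0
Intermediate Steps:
B(g, W) = (-5 + g)*(-4 + W) (B(g, W) = (-5 + g)*(W - 4) = (-5 + g)*(-4 + W))
(-18 + B(D(0), 12))*(5 + r(-5))² = (-18 + (20 - 5*12 - 4*2 + 12*2))*(5 - 5)² = (-18 + (20 - 60 - 8 + 24))*0² = (-18 - 24)*0 = -42*0 = 0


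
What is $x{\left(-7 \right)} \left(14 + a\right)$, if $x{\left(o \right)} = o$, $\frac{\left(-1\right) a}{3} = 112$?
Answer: $2254$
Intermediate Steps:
$a = -336$ ($a = \left(-3\right) 112 = -336$)
$x{\left(-7 \right)} \left(14 + a\right) = - 7 \left(14 - 336\right) = \left(-7\right) \left(-322\right) = 2254$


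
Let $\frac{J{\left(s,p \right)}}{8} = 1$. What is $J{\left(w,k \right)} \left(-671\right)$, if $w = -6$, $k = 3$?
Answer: $-5368$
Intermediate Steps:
$J{\left(s,p \right)} = 8$ ($J{\left(s,p \right)} = 8 \cdot 1 = 8$)
$J{\left(w,k \right)} \left(-671\right) = 8 \left(-671\right) = -5368$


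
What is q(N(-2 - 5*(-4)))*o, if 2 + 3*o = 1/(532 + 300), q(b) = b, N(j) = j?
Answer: -4989/416 ≈ -11.993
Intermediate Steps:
o = -1663/2496 (o = -2/3 + 1/(3*(532 + 300)) = -2/3 + (1/3)/832 = -2/3 + (1/3)*(1/832) = -2/3 + 1/2496 = -1663/2496 ≈ -0.66627)
q(N(-2 - 5*(-4)))*o = (-2 - 5*(-4))*(-1663/2496) = (-2 + 20)*(-1663/2496) = 18*(-1663/2496) = -4989/416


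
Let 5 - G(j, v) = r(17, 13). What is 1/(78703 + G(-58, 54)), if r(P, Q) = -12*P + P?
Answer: 1/78895 ≈ 1.2675e-5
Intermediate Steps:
r(P, Q) = -11*P
G(j, v) = 192 (G(j, v) = 5 - (-11)*17 = 5 - 1*(-187) = 5 + 187 = 192)
1/(78703 + G(-58, 54)) = 1/(78703 + 192) = 1/78895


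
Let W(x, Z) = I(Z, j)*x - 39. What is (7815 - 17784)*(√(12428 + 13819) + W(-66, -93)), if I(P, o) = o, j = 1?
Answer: 1046745 - 9969*√26247 ≈ -5.6833e+5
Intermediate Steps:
W(x, Z) = -39 + x (W(x, Z) = 1*x - 39 = x - 39 = -39 + x)
(7815 - 17784)*(√(12428 + 13819) + W(-66, -93)) = (7815 - 17784)*(√(12428 + 13819) + (-39 - 66)) = -9969*(√26247 - 105) = -9969*(-105 + √26247) = 1046745 - 9969*√26247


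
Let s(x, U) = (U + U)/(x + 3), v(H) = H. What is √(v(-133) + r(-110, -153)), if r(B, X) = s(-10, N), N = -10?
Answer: I*√6377/7 ≈ 11.408*I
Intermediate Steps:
s(x, U) = 2*U/(3 + x) (s(x, U) = (2*U)/(3 + x) = 2*U/(3 + x))
r(B, X) = 20/7 (r(B, X) = 2*(-10)/(3 - 10) = 2*(-10)/(-7) = 2*(-10)*(-⅐) = 20/7)
√(v(-133) + r(-110, -153)) = √(-133 + 20/7) = √(-911/7) = I*√6377/7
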